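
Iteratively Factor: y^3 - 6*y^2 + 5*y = (y)*(y^2 - 6*y + 5) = y*(y - 5)*(y - 1)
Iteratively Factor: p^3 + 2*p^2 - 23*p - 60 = (p + 3)*(p^2 - p - 20) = (p + 3)*(p + 4)*(p - 5)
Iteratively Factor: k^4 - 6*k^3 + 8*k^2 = (k - 2)*(k^3 - 4*k^2) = (k - 4)*(k - 2)*(k^2) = k*(k - 4)*(k - 2)*(k)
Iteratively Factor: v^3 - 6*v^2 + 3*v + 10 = (v - 5)*(v^2 - v - 2) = (v - 5)*(v + 1)*(v - 2)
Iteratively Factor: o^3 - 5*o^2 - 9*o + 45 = (o + 3)*(o^2 - 8*o + 15) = (o - 3)*(o + 3)*(o - 5)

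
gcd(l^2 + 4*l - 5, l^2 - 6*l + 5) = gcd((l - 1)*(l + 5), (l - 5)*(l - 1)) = l - 1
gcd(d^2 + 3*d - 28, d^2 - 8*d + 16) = d - 4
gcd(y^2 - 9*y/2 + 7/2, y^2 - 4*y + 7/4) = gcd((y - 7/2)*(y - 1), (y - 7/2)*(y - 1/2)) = y - 7/2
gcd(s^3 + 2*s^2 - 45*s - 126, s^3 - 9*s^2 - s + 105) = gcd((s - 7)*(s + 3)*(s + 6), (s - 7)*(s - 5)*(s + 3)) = s^2 - 4*s - 21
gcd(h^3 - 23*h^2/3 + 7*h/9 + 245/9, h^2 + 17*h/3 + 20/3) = h + 5/3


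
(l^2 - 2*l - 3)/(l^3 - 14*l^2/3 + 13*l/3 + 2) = 3*(l + 1)/(3*l^2 - 5*l - 2)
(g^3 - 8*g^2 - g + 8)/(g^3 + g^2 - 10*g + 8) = (g^2 - 7*g - 8)/(g^2 + 2*g - 8)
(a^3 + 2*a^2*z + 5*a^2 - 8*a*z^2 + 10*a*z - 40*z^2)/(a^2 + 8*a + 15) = (a^2 + 2*a*z - 8*z^2)/(a + 3)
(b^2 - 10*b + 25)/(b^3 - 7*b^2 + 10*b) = (b - 5)/(b*(b - 2))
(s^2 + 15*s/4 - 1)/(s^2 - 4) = (s^2 + 15*s/4 - 1)/(s^2 - 4)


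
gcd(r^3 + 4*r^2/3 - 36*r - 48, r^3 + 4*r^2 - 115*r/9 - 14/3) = r + 6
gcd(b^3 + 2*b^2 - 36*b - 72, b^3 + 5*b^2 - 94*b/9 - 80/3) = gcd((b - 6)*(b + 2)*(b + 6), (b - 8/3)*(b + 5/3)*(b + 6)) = b + 6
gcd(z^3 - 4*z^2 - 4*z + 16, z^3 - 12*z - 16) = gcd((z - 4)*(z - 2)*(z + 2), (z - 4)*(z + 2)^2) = z^2 - 2*z - 8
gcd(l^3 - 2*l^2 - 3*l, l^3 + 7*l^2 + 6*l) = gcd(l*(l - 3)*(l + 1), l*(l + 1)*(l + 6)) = l^2 + l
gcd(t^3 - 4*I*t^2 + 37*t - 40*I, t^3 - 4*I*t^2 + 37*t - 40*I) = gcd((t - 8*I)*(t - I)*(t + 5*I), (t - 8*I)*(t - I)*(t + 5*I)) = t^3 - 4*I*t^2 + 37*t - 40*I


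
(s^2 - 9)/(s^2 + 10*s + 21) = (s - 3)/(s + 7)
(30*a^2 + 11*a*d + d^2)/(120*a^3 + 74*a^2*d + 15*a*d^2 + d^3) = 1/(4*a + d)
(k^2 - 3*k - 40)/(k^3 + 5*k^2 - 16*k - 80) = (k - 8)/(k^2 - 16)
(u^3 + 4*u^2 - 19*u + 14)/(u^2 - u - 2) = (u^2 + 6*u - 7)/(u + 1)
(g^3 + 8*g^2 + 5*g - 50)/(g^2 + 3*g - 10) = g + 5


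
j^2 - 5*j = j*(j - 5)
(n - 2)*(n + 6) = n^2 + 4*n - 12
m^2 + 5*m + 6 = (m + 2)*(m + 3)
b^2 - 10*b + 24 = (b - 6)*(b - 4)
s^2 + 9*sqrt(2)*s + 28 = (s + 2*sqrt(2))*(s + 7*sqrt(2))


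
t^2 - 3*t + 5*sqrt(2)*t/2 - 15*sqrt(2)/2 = (t - 3)*(t + 5*sqrt(2)/2)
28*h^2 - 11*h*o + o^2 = (-7*h + o)*(-4*h + o)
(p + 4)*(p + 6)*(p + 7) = p^3 + 17*p^2 + 94*p + 168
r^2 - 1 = (r - 1)*(r + 1)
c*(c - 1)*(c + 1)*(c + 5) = c^4 + 5*c^3 - c^2 - 5*c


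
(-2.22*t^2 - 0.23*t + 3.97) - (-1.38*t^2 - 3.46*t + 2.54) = -0.84*t^2 + 3.23*t + 1.43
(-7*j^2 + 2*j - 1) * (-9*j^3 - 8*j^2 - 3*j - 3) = 63*j^5 + 38*j^4 + 14*j^3 + 23*j^2 - 3*j + 3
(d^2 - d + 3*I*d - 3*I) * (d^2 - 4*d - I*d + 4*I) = d^4 - 5*d^3 + 2*I*d^3 + 7*d^2 - 10*I*d^2 - 15*d + 8*I*d + 12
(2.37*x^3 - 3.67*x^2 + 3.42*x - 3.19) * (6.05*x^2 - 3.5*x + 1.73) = 14.3385*x^5 - 30.4985*x^4 + 37.6361*x^3 - 37.6186*x^2 + 17.0816*x - 5.5187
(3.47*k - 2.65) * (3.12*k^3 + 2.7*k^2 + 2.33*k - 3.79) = 10.8264*k^4 + 1.101*k^3 + 0.9301*k^2 - 19.3258*k + 10.0435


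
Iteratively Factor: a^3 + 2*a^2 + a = (a + 1)*(a^2 + a) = a*(a + 1)*(a + 1)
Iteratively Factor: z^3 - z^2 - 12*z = (z + 3)*(z^2 - 4*z) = (z - 4)*(z + 3)*(z)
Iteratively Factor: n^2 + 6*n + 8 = (n + 4)*(n + 2)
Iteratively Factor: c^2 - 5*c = (c - 5)*(c)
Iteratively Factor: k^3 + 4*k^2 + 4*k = (k)*(k^2 + 4*k + 4) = k*(k + 2)*(k + 2)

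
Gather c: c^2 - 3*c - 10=c^2 - 3*c - 10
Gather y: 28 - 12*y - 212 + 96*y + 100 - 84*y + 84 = 0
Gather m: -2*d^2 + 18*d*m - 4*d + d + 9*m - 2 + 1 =-2*d^2 - 3*d + m*(18*d + 9) - 1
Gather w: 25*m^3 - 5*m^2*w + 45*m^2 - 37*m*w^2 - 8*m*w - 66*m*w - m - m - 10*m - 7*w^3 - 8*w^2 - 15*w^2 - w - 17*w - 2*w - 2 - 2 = 25*m^3 + 45*m^2 - 12*m - 7*w^3 + w^2*(-37*m - 23) + w*(-5*m^2 - 74*m - 20) - 4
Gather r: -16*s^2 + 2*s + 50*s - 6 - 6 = -16*s^2 + 52*s - 12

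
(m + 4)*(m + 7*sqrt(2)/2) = m^2 + 4*m + 7*sqrt(2)*m/2 + 14*sqrt(2)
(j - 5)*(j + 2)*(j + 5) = j^3 + 2*j^2 - 25*j - 50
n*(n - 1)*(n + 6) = n^3 + 5*n^2 - 6*n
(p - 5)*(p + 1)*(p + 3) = p^3 - p^2 - 17*p - 15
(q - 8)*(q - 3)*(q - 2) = q^3 - 13*q^2 + 46*q - 48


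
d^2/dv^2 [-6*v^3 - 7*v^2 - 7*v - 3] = -36*v - 14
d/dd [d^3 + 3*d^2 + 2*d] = 3*d^2 + 6*d + 2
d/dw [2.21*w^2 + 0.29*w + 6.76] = 4.42*w + 0.29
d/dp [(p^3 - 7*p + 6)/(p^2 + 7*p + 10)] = (p^4 + 14*p^3 + 37*p^2 - 12*p - 112)/(p^4 + 14*p^3 + 69*p^2 + 140*p + 100)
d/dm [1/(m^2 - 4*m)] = 2*(2 - m)/(m^2*(m - 4)^2)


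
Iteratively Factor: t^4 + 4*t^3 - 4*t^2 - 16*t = (t - 2)*(t^3 + 6*t^2 + 8*t) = t*(t - 2)*(t^2 + 6*t + 8) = t*(t - 2)*(t + 4)*(t + 2)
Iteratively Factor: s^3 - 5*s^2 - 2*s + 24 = (s - 4)*(s^2 - s - 6) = (s - 4)*(s - 3)*(s + 2)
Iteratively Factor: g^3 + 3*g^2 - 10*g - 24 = (g + 4)*(g^2 - g - 6) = (g - 3)*(g + 4)*(g + 2)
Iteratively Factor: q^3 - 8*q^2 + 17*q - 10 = (q - 1)*(q^2 - 7*q + 10) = (q - 2)*(q - 1)*(q - 5)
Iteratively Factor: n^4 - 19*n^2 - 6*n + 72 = (n - 2)*(n^3 + 2*n^2 - 15*n - 36) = (n - 2)*(n + 3)*(n^2 - n - 12) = (n - 2)*(n + 3)^2*(n - 4)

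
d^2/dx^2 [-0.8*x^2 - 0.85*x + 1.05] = -1.60000000000000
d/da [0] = 0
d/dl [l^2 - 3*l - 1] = 2*l - 3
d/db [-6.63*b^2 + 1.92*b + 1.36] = 1.92 - 13.26*b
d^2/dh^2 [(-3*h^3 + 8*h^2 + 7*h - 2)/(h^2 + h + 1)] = 2*(-h^3 - 39*h^2 - 36*h + 1)/(h^6 + 3*h^5 + 6*h^4 + 7*h^3 + 6*h^2 + 3*h + 1)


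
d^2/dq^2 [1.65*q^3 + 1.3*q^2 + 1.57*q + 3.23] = 9.9*q + 2.6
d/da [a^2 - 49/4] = 2*a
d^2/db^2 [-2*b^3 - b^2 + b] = -12*b - 2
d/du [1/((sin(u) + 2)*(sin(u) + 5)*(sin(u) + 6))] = (-26*sin(u) + 3*cos(u)^2 - 55)*cos(u)/((sin(u) + 2)^2*(sin(u) + 5)^2*(sin(u) + 6)^2)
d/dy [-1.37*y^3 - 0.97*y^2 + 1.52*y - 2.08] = -4.11*y^2 - 1.94*y + 1.52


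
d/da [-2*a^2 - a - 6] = -4*a - 1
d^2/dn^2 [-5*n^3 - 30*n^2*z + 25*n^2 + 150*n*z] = -30*n - 60*z + 50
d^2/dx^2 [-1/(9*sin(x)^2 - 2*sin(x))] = 2*(162*sin(x) - 27 - 241/sin(x) + 54/sin(x)^2 - 4/sin(x)^3)/(9*sin(x) - 2)^3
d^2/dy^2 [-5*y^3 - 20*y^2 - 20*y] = -30*y - 40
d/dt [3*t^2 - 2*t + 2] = 6*t - 2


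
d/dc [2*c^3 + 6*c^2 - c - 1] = 6*c^2 + 12*c - 1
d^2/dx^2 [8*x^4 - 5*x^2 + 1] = 96*x^2 - 10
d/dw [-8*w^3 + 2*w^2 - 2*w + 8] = -24*w^2 + 4*w - 2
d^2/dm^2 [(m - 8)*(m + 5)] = 2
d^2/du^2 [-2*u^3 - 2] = -12*u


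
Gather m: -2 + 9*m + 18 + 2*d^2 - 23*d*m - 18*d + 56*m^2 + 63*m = 2*d^2 - 18*d + 56*m^2 + m*(72 - 23*d) + 16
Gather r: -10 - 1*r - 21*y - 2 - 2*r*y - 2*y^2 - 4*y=r*(-2*y - 1) - 2*y^2 - 25*y - 12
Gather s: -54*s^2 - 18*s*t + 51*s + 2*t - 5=-54*s^2 + s*(51 - 18*t) + 2*t - 5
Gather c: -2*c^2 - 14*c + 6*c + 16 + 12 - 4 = -2*c^2 - 8*c + 24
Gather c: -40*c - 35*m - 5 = -40*c - 35*m - 5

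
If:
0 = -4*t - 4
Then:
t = -1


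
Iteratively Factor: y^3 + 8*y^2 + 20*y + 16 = (y + 2)*(y^2 + 6*y + 8) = (y + 2)*(y + 4)*(y + 2)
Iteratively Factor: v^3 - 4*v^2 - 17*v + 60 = (v - 5)*(v^2 + v - 12) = (v - 5)*(v - 3)*(v + 4)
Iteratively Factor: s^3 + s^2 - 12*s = (s + 4)*(s^2 - 3*s) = s*(s + 4)*(s - 3)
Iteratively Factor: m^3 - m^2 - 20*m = (m - 5)*(m^2 + 4*m) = m*(m - 5)*(m + 4)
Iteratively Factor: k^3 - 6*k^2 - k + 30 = (k - 5)*(k^2 - k - 6) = (k - 5)*(k + 2)*(k - 3)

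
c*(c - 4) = c^2 - 4*c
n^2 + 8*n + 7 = (n + 1)*(n + 7)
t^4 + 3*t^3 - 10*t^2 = t^2*(t - 2)*(t + 5)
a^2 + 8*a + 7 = (a + 1)*(a + 7)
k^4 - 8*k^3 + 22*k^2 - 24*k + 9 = (k - 3)^2*(k - 1)^2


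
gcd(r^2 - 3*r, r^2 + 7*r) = r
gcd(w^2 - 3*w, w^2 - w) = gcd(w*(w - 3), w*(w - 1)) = w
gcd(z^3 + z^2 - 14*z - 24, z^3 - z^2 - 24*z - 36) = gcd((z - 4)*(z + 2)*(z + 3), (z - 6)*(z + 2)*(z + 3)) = z^2 + 5*z + 6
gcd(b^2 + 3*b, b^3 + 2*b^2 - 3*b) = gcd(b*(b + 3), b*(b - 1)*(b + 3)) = b^2 + 3*b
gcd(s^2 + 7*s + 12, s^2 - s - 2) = 1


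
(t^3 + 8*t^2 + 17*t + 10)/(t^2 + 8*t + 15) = (t^2 + 3*t + 2)/(t + 3)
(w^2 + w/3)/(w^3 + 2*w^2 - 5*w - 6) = w*(3*w + 1)/(3*(w^3 + 2*w^2 - 5*w - 6))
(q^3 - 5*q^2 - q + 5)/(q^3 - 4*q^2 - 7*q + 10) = (q + 1)/(q + 2)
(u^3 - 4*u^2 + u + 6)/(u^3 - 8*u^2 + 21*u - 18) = (u + 1)/(u - 3)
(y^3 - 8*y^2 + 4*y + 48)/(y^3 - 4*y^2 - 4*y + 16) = (y - 6)/(y - 2)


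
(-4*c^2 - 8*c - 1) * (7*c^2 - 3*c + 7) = -28*c^4 - 44*c^3 - 11*c^2 - 53*c - 7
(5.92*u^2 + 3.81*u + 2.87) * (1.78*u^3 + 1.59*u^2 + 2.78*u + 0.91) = 10.5376*u^5 + 16.1946*u^4 + 27.6241*u^3 + 20.5423*u^2 + 11.4457*u + 2.6117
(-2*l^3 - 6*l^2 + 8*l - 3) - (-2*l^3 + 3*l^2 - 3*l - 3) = -9*l^2 + 11*l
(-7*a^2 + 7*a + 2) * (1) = -7*a^2 + 7*a + 2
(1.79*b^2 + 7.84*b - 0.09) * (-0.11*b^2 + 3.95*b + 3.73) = -0.1969*b^4 + 6.2081*b^3 + 37.6546*b^2 + 28.8877*b - 0.3357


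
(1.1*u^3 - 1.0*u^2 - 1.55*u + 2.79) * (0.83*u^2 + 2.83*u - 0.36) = 0.913*u^5 + 2.283*u^4 - 4.5125*u^3 - 1.7108*u^2 + 8.4537*u - 1.0044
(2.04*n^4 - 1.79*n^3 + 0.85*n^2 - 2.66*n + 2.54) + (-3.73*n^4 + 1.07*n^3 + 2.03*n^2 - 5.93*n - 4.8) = -1.69*n^4 - 0.72*n^3 + 2.88*n^2 - 8.59*n - 2.26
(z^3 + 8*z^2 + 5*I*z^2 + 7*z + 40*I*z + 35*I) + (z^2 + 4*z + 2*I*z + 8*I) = z^3 + 9*z^2 + 5*I*z^2 + 11*z + 42*I*z + 43*I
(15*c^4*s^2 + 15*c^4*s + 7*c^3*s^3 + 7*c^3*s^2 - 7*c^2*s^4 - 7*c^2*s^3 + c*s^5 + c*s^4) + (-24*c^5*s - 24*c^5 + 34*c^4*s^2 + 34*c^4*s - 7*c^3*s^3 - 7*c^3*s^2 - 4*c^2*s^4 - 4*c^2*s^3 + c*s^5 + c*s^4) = -24*c^5*s - 24*c^5 + 49*c^4*s^2 + 49*c^4*s - 11*c^2*s^4 - 11*c^2*s^3 + 2*c*s^5 + 2*c*s^4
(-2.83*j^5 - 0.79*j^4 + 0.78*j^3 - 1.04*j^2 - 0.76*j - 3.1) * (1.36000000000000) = -3.8488*j^5 - 1.0744*j^4 + 1.0608*j^3 - 1.4144*j^2 - 1.0336*j - 4.216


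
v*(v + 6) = v^2 + 6*v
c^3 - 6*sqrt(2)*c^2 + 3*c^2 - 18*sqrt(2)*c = c*(c + 3)*(c - 6*sqrt(2))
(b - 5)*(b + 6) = b^2 + b - 30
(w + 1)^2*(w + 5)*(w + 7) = w^4 + 14*w^3 + 60*w^2 + 82*w + 35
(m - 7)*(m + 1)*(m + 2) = m^3 - 4*m^2 - 19*m - 14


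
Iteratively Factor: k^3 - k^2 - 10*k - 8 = (k + 2)*(k^2 - 3*k - 4) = (k - 4)*(k + 2)*(k + 1)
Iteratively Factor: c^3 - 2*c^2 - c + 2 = (c - 2)*(c^2 - 1) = (c - 2)*(c + 1)*(c - 1)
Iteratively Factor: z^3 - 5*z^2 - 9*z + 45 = (z + 3)*(z^2 - 8*z + 15) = (z - 5)*(z + 3)*(z - 3)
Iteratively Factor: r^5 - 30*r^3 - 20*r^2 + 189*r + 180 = (r + 4)*(r^4 - 4*r^3 - 14*r^2 + 36*r + 45) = (r - 5)*(r + 4)*(r^3 + r^2 - 9*r - 9) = (r - 5)*(r + 3)*(r + 4)*(r^2 - 2*r - 3) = (r - 5)*(r + 1)*(r + 3)*(r + 4)*(r - 3)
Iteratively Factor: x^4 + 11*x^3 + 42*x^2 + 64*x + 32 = (x + 2)*(x^3 + 9*x^2 + 24*x + 16) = (x + 2)*(x + 4)*(x^2 + 5*x + 4) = (x + 2)*(x + 4)^2*(x + 1)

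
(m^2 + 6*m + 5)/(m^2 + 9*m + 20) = (m + 1)/(m + 4)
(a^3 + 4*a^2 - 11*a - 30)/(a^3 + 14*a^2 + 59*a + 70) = (a - 3)/(a + 7)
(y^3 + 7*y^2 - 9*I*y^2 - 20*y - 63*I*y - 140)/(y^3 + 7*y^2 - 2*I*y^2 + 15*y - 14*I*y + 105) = (y - 4*I)/(y + 3*I)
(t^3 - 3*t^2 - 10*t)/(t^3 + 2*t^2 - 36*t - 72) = t*(t - 5)/(t^2 - 36)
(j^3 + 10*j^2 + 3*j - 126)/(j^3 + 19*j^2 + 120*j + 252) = (j - 3)/(j + 6)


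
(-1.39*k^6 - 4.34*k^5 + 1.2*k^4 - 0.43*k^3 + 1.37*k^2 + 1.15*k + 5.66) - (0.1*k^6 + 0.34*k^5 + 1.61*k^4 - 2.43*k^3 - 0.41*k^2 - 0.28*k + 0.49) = -1.49*k^6 - 4.68*k^5 - 0.41*k^4 + 2.0*k^3 + 1.78*k^2 + 1.43*k + 5.17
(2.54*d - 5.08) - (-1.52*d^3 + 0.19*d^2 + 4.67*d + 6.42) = 1.52*d^3 - 0.19*d^2 - 2.13*d - 11.5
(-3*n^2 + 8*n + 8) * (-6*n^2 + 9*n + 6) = 18*n^4 - 75*n^3 + 6*n^2 + 120*n + 48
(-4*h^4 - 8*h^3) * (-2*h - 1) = 8*h^5 + 20*h^4 + 8*h^3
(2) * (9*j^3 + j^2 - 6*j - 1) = 18*j^3 + 2*j^2 - 12*j - 2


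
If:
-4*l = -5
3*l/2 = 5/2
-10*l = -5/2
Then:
No Solution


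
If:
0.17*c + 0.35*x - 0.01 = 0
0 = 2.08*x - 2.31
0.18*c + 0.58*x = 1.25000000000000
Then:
No Solution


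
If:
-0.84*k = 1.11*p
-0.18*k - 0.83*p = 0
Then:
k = 0.00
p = 0.00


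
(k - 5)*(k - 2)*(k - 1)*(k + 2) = k^4 - 6*k^3 + k^2 + 24*k - 20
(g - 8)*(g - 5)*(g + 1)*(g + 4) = g^4 - 8*g^3 - 21*g^2 + 148*g + 160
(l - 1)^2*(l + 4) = l^3 + 2*l^2 - 7*l + 4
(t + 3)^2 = t^2 + 6*t + 9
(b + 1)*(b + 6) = b^2 + 7*b + 6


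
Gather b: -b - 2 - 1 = -b - 3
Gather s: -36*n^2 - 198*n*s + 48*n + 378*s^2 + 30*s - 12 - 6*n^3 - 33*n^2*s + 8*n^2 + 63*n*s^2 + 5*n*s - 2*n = -6*n^3 - 28*n^2 + 46*n + s^2*(63*n + 378) + s*(-33*n^2 - 193*n + 30) - 12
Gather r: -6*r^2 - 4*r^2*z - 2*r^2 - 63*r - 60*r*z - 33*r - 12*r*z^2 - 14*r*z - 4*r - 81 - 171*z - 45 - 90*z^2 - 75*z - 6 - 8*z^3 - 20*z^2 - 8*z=r^2*(-4*z - 8) + r*(-12*z^2 - 74*z - 100) - 8*z^3 - 110*z^2 - 254*z - 132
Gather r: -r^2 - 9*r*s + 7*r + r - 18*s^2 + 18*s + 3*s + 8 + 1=-r^2 + r*(8 - 9*s) - 18*s^2 + 21*s + 9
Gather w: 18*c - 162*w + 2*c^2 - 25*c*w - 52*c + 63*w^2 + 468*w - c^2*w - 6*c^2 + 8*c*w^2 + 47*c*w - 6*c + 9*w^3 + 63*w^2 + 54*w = -4*c^2 - 40*c + 9*w^3 + w^2*(8*c + 126) + w*(-c^2 + 22*c + 360)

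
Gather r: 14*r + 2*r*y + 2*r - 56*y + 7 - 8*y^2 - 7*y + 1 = r*(2*y + 16) - 8*y^2 - 63*y + 8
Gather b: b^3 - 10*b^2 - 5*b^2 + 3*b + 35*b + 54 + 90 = b^3 - 15*b^2 + 38*b + 144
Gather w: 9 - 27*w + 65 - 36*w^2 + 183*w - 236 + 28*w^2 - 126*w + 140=-8*w^2 + 30*w - 22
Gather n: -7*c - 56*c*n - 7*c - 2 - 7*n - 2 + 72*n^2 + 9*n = -14*c + 72*n^2 + n*(2 - 56*c) - 4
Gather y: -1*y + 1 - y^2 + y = 1 - y^2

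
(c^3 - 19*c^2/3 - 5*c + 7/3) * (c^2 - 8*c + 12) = c^5 - 43*c^4/3 + 173*c^3/3 - 101*c^2/3 - 236*c/3 + 28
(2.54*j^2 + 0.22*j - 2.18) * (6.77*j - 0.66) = 17.1958*j^3 - 0.187*j^2 - 14.9038*j + 1.4388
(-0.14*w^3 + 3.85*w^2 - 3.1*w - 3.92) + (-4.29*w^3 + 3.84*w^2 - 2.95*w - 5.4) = -4.43*w^3 + 7.69*w^2 - 6.05*w - 9.32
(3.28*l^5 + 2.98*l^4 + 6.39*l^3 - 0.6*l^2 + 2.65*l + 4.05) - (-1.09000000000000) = 3.28*l^5 + 2.98*l^4 + 6.39*l^3 - 0.6*l^2 + 2.65*l + 5.14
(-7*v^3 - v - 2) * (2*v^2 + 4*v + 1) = -14*v^5 - 28*v^4 - 9*v^3 - 8*v^2 - 9*v - 2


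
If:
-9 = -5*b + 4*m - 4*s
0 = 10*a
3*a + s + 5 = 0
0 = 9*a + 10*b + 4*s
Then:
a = 0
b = 2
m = -19/4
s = -5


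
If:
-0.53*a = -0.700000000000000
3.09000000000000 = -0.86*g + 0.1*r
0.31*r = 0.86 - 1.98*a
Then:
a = 1.32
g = -4.25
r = -5.66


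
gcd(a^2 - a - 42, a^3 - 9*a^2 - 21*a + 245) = a - 7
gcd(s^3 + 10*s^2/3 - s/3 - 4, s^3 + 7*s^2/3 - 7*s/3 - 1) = s^2 + 2*s - 3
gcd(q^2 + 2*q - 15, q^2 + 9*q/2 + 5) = 1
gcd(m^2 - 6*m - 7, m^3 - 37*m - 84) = m - 7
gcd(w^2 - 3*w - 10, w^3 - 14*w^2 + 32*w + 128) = w + 2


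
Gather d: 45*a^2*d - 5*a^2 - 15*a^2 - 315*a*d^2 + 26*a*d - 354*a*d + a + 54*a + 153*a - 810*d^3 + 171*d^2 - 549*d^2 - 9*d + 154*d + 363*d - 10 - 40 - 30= -20*a^2 + 208*a - 810*d^3 + d^2*(-315*a - 378) + d*(45*a^2 - 328*a + 508) - 80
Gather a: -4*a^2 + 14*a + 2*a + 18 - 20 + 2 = -4*a^2 + 16*a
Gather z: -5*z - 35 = -5*z - 35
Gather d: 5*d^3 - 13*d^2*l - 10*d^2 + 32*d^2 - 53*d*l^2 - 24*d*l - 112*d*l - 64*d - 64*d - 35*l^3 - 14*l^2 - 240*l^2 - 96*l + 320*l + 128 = 5*d^3 + d^2*(22 - 13*l) + d*(-53*l^2 - 136*l - 128) - 35*l^3 - 254*l^2 + 224*l + 128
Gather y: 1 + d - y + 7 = d - y + 8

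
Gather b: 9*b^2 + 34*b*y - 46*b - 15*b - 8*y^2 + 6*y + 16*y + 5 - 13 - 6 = 9*b^2 + b*(34*y - 61) - 8*y^2 + 22*y - 14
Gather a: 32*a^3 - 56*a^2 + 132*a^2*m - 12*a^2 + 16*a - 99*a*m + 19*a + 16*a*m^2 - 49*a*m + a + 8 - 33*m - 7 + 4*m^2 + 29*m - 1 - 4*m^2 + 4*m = 32*a^3 + a^2*(132*m - 68) + a*(16*m^2 - 148*m + 36)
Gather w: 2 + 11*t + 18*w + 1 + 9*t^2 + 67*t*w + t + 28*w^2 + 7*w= 9*t^2 + 12*t + 28*w^2 + w*(67*t + 25) + 3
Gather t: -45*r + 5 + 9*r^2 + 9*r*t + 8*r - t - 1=9*r^2 - 37*r + t*(9*r - 1) + 4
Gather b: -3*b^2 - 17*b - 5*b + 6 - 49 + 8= -3*b^2 - 22*b - 35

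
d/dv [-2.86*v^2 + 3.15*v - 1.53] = 3.15 - 5.72*v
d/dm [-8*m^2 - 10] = -16*m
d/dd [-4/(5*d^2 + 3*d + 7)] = 4*(10*d + 3)/(5*d^2 + 3*d + 7)^2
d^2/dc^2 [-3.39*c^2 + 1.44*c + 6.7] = -6.78000000000000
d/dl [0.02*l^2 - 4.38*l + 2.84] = 0.04*l - 4.38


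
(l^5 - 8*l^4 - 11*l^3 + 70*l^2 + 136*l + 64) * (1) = l^5 - 8*l^4 - 11*l^3 + 70*l^2 + 136*l + 64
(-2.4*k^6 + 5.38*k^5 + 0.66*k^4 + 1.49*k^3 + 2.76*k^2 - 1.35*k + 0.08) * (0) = 0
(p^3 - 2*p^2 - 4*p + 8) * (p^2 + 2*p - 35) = p^5 - 43*p^3 + 70*p^2 + 156*p - 280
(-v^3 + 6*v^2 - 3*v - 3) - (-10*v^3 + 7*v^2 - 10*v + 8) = 9*v^3 - v^2 + 7*v - 11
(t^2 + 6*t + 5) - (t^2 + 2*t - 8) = 4*t + 13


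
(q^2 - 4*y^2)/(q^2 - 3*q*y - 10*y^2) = (-q + 2*y)/(-q + 5*y)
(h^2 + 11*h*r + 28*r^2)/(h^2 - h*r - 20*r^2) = (-h - 7*r)/(-h + 5*r)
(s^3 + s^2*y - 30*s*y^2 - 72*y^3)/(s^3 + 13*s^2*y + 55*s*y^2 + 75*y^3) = (s^2 - 2*s*y - 24*y^2)/(s^2 + 10*s*y + 25*y^2)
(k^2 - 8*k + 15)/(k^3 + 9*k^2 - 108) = (k - 5)/(k^2 + 12*k + 36)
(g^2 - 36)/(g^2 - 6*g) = (g + 6)/g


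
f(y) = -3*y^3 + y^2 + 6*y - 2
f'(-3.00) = -81.00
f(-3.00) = 70.00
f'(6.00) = -306.00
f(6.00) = -578.00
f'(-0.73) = -0.26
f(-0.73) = -4.68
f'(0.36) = 5.55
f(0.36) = 0.15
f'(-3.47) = -109.31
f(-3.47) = 114.57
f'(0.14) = 6.10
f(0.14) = -1.15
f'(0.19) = 6.06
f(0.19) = -0.84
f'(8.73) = -662.46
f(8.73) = -1869.42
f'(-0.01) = 5.98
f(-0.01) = -2.06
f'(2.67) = -52.82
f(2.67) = -35.95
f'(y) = -9*y^2 + 2*y + 6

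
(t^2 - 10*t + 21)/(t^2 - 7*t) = (t - 3)/t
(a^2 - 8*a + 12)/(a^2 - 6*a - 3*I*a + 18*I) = (a - 2)/(a - 3*I)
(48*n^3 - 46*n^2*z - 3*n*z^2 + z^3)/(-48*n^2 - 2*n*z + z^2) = -n + z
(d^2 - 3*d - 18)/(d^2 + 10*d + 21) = (d - 6)/(d + 7)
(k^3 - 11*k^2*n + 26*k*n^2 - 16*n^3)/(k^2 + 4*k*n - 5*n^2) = (k^2 - 10*k*n + 16*n^2)/(k + 5*n)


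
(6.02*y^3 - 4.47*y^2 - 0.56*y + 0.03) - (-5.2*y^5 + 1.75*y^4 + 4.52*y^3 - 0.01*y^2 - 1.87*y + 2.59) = 5.2*y^5 - 1.75*y^4 + 1.5*y^3 - 4.46*y^2 + 1.31*y - 2.56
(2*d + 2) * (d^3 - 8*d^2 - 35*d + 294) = 2*d^4 - 14*d^3 - 86*d^2 + 518*d + 588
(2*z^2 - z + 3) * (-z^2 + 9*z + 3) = -2*z^4 + 19*z^3 - 6*z^2 + 24*z + 9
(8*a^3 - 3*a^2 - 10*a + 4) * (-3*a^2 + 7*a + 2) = -24*a^5 + 65*a^4 + 25*a^3 - 88*a^2 + 8*a + 8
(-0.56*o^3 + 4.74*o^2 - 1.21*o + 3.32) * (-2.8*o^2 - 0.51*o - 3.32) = 1.568*o^5 - 12.9864*o^4 + 2.8298*o^3 - 24.4157*o^2 + 2.324*o - 11.0224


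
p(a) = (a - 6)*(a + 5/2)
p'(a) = 2*a - 7/2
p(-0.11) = -14.60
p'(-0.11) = -3.72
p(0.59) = -16.72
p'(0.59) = -2.32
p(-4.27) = 18.18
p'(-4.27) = -12.04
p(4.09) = -12.59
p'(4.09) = 4.68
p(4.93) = -7.95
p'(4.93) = 6.36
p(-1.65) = -6.50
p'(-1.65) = -6.80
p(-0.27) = -13.98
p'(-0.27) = -4.04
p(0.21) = -15.69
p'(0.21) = -3.08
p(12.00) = 87.00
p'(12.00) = 20.50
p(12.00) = 87.00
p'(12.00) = 20.50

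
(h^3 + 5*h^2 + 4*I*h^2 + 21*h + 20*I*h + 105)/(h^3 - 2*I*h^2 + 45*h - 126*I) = (h + 5)/(h - 6*I)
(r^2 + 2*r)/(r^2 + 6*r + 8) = r/(r + 4)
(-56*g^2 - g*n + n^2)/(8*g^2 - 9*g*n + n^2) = (-7*g - n)/(g - n)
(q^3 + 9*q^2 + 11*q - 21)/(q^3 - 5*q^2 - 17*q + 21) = (q + 7)/(q - 7)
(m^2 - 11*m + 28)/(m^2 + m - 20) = (m - 7)/(m + 5)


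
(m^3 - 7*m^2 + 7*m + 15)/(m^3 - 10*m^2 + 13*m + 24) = (m - 5)/(m - 8)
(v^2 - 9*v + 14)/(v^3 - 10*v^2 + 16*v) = (v - 7)/(v*(v - 8))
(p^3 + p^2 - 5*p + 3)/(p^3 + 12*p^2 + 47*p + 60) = (p^2 - 2*p + 1)/(p^2 + 9*p + 20)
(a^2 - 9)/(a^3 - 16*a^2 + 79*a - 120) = (a + 3)/(a^2 - 13*a + 40)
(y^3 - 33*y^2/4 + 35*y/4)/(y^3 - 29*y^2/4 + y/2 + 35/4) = y/(y + 1)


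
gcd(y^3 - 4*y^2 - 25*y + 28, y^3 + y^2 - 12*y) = y + 4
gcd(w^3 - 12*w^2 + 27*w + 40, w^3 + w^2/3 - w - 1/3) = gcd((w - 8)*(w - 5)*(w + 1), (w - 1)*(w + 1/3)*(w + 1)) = w + 1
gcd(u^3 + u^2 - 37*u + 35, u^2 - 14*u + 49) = 1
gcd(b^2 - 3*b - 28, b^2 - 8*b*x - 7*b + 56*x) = b - 7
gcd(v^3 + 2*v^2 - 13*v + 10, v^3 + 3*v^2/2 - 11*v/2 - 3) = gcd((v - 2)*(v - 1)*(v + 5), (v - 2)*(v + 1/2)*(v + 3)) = v - 2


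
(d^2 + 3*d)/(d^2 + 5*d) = (d + 3)/(d + 5)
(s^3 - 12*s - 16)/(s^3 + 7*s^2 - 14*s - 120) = (s^2 + 4*s + 4)/(s^2 + 11*s + 30)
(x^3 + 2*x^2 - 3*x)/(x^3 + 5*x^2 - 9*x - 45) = x*(x - 1)/(x^2 + 2*x - 15)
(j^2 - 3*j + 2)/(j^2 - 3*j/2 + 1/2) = 2*(j - 2)/(2*j - 1)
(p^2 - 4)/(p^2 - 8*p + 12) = (p + 2)/(p - 6)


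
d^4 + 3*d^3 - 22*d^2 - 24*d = d*(d - 4)*(d + 1)*(d + 6)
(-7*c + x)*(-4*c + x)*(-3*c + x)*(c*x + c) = -84*c^4*x - 84*c^4 + 61*c^3*x^2 + 61*c^3*x - 14*c^2*x^3 - 14*c^2*x^2 + c*x^4 + c*x^3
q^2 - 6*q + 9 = (q - 3)^2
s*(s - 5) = s^2 - 5*s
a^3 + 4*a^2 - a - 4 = (a - 1)*(a + 1)*(a + 4)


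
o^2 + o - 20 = (o - 4)*(o + 5)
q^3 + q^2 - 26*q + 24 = (q - 4)*(q - 1)*(q + 6)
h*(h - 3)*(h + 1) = h^3 - 2*h^2 - 3*h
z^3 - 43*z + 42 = (z - 6)*(z - 1)*(z + 7)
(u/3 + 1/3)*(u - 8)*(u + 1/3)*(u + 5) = u^4/3 - 5*u^3/9 - 131*u^2/9 - 163*u/9 - 40/9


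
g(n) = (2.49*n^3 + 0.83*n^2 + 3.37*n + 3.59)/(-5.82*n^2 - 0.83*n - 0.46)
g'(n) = (11.64*n + 0.83)*(2.49*n^3 + 0.83*n^2 + 3.37*n + 3.59)/(-5.82*n^2 - 0.83*n - 0.46)^2 + (7.47*n^2 + 1.66*n + 3.37)/(-5.82*n^2 - 0.83*n - 0.46) = (-14.4918*n^4 - 4.1334*n^3 + 15.4883*n^2 + 41.024*n + 1.4295)/(33.8724*n^4 + 9.6612*n^3 + 6.0433*n^2 + 0.7636*n + 0.2116)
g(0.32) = -3.66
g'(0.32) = 9.08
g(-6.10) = 2.60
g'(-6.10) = -0.42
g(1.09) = -1.39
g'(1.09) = 0.57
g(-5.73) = 2.45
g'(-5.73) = -0.42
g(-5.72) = 2.44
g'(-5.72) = -0.42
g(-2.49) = 1.10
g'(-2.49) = -0.42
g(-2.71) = 1.20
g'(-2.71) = -0.41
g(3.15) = -1.65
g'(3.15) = -0.34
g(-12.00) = 5.09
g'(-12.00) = -0.42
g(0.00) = -7.80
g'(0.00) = 6.76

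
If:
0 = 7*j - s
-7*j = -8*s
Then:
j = 0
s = 0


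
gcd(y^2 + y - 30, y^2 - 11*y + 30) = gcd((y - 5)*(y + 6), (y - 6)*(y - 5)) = y - 5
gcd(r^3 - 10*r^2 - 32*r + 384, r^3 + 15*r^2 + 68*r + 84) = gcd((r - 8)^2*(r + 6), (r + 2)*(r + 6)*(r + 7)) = r + 6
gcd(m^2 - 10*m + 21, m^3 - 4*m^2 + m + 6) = m - 3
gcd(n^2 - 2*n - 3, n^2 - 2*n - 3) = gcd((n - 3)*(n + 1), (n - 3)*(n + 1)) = n^2 - 2*n - 3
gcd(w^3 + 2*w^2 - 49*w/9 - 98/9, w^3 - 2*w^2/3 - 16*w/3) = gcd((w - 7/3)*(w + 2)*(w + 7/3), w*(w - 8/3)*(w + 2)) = w + 2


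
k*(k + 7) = k^2 + 7*k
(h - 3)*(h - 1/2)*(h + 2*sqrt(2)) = h^3 - 7*h^2/2 + 2*sqrt(2)*h^2 - 7*sqrt(2)*h + 3*h/2 + 3*sqrt(2)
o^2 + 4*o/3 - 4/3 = (o - 2/3)*(o + 2)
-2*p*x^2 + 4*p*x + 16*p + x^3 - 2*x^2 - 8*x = (-2*p + x)*(x - 4)*(x + 2)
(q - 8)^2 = q^2 - 16*q + 64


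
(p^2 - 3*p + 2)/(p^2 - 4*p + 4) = (p - 1)/(p - 2)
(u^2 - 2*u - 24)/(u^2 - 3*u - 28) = (u - 6)/(u - 7)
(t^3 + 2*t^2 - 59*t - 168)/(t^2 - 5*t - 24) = t + 7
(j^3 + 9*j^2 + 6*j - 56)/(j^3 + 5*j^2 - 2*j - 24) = (j + 7)/(j + 3)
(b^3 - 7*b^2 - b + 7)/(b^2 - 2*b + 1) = (b^2 - 6*b - 7)/(b - 1)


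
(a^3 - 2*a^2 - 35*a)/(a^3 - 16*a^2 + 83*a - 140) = a*(a + 5)/(a^2 - 9*a + 20)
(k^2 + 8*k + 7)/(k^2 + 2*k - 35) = (k + 1)/(k - 5)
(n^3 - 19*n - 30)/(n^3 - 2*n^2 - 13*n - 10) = (n + 3)/(n + 1)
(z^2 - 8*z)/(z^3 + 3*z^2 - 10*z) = (z - 8)/(z^2 + 3*z - 10)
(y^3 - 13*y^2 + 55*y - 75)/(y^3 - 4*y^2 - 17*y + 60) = (y - 5)/(y + 4)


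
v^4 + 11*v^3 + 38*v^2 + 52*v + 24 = (v + 1)*(v + 2)^2*(v + 6)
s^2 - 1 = (s - 1)*(s + 1)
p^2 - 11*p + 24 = (p - 8)*(p - 3)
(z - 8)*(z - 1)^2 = z^3 - 10*z^2 + 17*z - 8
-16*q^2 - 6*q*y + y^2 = (-8*q + y)*(2*q + y)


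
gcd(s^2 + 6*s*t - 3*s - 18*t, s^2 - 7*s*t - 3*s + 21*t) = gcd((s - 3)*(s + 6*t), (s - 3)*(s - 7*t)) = s - 3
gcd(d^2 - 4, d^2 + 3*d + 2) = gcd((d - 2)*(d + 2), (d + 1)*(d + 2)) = d + 2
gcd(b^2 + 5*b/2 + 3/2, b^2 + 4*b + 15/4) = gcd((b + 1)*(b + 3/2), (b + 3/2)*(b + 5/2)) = b + 3/2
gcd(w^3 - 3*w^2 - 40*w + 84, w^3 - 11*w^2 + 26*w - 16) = w - 2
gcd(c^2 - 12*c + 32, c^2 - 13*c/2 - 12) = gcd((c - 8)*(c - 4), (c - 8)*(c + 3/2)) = c - 8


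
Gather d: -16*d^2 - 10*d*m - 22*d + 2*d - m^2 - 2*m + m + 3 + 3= -16*d^2 + d*(-10*m - 20) - m^2 - m + 6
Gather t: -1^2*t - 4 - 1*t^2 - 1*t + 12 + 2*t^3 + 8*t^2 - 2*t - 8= 2*t^3 + 7*t^2 - 4*t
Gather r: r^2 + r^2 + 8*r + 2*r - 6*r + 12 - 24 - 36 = 2*r^2 + 4*r - 48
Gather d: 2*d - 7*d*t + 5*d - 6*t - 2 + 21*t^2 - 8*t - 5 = d*(7 - 7*t) + 21*t^2 - 14*t - 7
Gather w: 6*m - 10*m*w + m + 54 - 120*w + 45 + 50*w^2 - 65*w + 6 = 7*m + 50*w^2 + w*(-10*m - 185) + 105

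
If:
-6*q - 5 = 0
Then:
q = -5/6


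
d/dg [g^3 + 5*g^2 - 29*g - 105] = 3*g^2 + 10*g - 29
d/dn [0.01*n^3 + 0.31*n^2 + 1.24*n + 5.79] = 0.03*n^2 + 0.62*n + 1.24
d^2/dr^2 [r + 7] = 0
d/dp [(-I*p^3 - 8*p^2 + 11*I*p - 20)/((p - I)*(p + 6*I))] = (-I*p^4 + 10*p^3 - 69*I*p^2 - 56*p + 166*I)/(p^4 + 10*I*p^3 - 13*p^2 + 60*I*p + 36)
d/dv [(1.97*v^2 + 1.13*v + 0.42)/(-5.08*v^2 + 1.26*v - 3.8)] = (8.2226*v^2 - 10.7048*v - 4.8232)/(25.8064*v^4 - 12.8016*v^3 + 40.1956*v^2 - 9.576*v + 14.44)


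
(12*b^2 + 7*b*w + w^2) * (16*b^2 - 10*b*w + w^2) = 192*b^4 - 8*b^3*w - 42*b^2*w^2 - 3*b*w^3 + w^4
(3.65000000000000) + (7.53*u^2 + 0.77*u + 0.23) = 7.53*u^2 + 0.77*u + 3.88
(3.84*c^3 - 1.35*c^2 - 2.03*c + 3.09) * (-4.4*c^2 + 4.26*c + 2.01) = -16.896*c^5 + 22.2984*c^4 + 10.8994*c^3 - 24.9573*c^2 + 9.0831*c + 6.2109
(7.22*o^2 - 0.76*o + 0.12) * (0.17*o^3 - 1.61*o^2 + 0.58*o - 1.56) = 1.2274*o^5 - 11.7534*o^4 + 5.4316*o^3 - 11.8972*o^2 + 1.2552*o - 0.1872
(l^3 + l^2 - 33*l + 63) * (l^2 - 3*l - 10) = l^5 - 2*l^4 - 46*l^3 + 152*l^2 + 141*l - 630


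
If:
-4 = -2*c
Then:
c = 2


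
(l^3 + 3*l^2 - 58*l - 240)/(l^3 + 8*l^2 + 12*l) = (l^2 - 3*l - 40)/(l*(l + 2))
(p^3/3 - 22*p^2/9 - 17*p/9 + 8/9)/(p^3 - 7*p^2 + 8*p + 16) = (3*p^2 - 25*p + 8)/(9*(p^2 - 8*p + 16))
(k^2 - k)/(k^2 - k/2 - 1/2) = 2*k/(2*k + 1)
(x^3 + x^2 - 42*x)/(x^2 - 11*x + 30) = x*(x + 7)/(x - 5)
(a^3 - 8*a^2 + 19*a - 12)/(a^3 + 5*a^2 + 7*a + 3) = (a^3 - 8*a^2 + 19*a - 12)/(a^3 + 5*a^2 + 7*a + 3)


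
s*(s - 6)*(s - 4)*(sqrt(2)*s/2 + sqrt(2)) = sqrt(2)*s^4/2 - 4*sqrt(2)*s^3 + 2*sqrt(2)*s^2 + 24*sqrt(2)*s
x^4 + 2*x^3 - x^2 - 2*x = x*(x - 1)*(x + 1)*(x + 2)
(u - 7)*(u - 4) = u^2 - 11*u + 28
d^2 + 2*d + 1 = (d + 1)^2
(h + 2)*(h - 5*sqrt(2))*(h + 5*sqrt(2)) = h^3 + 2*h^2 - 50*h - 100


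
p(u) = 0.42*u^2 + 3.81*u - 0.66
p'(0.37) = 4.12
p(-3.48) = -8.83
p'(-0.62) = 3.29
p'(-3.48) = 0.89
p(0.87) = 2.97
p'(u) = 0.84*u + 3.81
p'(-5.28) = -0.63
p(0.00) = -0.66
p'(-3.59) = 0.79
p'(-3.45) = 0.91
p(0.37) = 0.81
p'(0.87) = 4.54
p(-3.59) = -8.92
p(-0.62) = -2.86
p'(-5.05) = -0.43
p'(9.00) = 11.37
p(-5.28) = -9.07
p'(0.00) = 3.81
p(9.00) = 67.65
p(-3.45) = -8.81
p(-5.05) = -9.19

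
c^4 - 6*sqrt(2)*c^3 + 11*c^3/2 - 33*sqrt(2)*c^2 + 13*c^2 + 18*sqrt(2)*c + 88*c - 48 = (c - 1/2)*(c + 6)*(c - 4*sqrt(2))*(c - 2*sqrt(2))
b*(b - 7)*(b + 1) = b^3 - 6*b^2 - 7*b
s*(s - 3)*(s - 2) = s^3 - 5*s^2 + 6*s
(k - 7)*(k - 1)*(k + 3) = k^3 - 5*k^2 - 17*k + 21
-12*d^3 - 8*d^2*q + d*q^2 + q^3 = (-3*d + q)*(2*d + q)^2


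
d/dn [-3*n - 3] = -3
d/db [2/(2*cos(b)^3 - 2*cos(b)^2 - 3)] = 4*(3*cos(b) - 2)*sin(b)*cos(b)/(-2*cos(b)^3 + 2*cos(b)^2 + 3)^2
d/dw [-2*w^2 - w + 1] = -4*w - 1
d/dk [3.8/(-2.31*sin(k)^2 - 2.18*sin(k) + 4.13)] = (17.556*sin(k) + 8.284)*cos(k)/(2.31*sin(k)^2 + 2.18*sin(k) - 4.13)^2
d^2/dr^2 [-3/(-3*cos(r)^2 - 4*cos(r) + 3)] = 3*(-36*sin(r)^4 + 70*sin(r)^2 + 33*cos(r) - 9*cos(3*r) + 16)/(-3*sin(r)^2 + 4*cos(r))^3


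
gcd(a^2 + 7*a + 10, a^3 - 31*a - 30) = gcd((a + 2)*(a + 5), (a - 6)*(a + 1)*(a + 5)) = a + 5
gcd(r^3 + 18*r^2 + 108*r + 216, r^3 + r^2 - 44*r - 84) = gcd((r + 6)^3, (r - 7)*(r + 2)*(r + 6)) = r + 6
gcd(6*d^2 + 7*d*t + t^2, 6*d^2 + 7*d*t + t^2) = 6*d^2 + 7*d*t + t^2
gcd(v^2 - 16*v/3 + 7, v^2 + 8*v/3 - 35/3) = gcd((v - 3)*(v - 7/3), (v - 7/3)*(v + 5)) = v - 7/3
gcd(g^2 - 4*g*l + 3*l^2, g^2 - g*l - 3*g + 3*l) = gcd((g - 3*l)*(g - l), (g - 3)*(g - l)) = g - l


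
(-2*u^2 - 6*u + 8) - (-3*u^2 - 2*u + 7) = u^2 - 4*u + 1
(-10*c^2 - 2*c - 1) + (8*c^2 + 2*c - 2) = -2*c^2 - 3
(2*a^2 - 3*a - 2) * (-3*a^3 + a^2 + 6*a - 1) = -6*a^5 + 11*a^4 + 15*a^3 - 22*a^2 - 9*a + 2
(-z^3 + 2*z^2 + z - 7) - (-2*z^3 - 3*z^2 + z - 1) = z^3 + 5*z^2 - 6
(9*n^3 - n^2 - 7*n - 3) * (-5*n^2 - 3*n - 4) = -45*n^5 - 22*n^4 + 2*n^3 + 40*n^2 + 37*n + 12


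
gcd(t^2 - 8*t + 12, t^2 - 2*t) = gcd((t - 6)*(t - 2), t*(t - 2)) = t - 2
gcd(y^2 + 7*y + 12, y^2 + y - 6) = y + 3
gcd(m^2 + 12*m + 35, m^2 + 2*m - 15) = m + 5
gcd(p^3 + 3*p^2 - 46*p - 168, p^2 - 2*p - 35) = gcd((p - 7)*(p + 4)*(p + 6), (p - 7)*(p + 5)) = p - 7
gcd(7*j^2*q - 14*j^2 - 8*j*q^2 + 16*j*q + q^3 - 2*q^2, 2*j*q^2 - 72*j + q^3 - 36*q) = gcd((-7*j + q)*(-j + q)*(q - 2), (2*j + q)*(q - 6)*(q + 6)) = 1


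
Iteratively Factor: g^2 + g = (g)*(g + 1)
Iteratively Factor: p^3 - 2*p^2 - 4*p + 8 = (p - 2)*(p^2 - 4) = (p - 2)*(p + 2)*(p - 2)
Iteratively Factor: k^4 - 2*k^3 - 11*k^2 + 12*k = (k - 4)*(k^3 + 2*k^2 - 3*k) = (k - 4)*(k + 3)*(k^2 - k) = k*(k - 4)*(k + 3)*(k - 1)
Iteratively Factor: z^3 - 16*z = (z)*(z^2 - 16) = z*(z - 4)*(z + 4)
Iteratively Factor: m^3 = (m)*(m^2) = m^2*(m)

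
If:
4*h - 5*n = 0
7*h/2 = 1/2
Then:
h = 1/7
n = 4/35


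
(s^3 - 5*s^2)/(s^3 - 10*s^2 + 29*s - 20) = s^2/(s^2 - 5*s + 4)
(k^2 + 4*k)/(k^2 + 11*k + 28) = k/(k + 7)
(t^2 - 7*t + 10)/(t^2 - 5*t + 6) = (t - 5)/(t - 3)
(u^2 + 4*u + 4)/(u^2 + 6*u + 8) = (u + 2)/(u + 4)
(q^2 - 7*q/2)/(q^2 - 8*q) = (q - 7/2)/(q - 8)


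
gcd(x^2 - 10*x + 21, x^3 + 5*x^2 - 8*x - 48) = x - 3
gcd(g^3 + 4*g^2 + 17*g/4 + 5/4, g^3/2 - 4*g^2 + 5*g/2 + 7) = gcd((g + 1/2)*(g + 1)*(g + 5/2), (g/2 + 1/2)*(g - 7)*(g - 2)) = g + 1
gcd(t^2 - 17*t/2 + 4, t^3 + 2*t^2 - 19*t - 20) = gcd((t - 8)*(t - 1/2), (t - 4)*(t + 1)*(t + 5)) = 1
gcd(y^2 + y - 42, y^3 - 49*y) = y + 7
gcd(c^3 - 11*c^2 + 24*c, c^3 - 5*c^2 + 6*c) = c^2 - 3*c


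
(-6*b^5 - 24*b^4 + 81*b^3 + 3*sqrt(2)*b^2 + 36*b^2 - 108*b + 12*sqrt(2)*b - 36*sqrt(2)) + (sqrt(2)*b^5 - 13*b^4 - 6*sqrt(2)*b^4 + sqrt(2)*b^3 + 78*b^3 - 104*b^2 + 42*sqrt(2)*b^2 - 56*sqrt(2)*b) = -6*b^5 + sqrt(2)*b^5 - 37*b^4 - 6*sqrt(2)*b^4 + sqrt(2)*b^3 + 159*b^3 - 68*b^2 + 45*sqrt(2)*b^2 - 108*b - 44*sqrt(2)*b - 36*sqrt(2)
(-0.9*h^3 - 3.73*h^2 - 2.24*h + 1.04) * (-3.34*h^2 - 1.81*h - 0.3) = 3.006*h^5 + 14.0872*h^4 + 14.5029*h^3 + 1.6998*h^2 - 1.2104*h - 0.312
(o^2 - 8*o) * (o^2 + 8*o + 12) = o^4 - 52*o^2 - 96*o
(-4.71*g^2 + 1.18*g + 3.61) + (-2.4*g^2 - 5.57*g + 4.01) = -7.11*g^2 - 4.39*g + 7.62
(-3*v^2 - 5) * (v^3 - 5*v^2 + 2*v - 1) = -3*v^5 + 15*v^4 - 11*v^3 + 28*v^2 - 10*v + 5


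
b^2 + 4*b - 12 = (b - 2)*(b + 6)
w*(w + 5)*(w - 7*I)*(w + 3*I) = w^4 + 5*w^3 - 4*I*w^3 + 21*w^2 - 20*I*w^2 + 105*w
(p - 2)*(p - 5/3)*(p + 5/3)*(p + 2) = p^4 - 61*p^2/9 + 100/9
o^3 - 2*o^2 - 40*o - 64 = (o - 8)*(o + 2)*(o + 4)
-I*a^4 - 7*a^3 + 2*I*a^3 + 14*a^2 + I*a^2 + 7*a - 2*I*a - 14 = (a - 2)*(a - 1)*(a - 7*I)*(-I*a - I)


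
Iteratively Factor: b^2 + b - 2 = (b + 2)*(b - 1)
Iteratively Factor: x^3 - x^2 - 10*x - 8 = (x - 4)*(x^2 + 3*x + 2) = (x - 4)*(x + 2)*(x + 1)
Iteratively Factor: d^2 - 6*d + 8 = (d - 2)*(d - 4)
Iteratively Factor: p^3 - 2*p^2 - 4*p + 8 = (p + 2)*(p^2 - 4*p + 4) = (p - 2)*(p + 2)*(p - 2)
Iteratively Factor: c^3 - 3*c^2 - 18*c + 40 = (c - 5)*(c^2 + 2*c - 8) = (c - 5)*(c - 2)*(c + 4)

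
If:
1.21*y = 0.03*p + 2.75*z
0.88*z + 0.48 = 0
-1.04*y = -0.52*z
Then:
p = 39.00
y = -0.27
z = -0.55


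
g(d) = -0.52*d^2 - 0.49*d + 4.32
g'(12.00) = -12.97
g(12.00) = -76.44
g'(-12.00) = 11.99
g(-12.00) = -64.68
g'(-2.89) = 2.52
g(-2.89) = 1.39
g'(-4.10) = 3.77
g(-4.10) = -2.41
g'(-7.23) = 7.03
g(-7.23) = -19.32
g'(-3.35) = 2.99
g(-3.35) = 0.13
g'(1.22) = -1.76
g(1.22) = 2.95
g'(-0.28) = -0.20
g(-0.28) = 4.42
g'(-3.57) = 3.22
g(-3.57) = -0.56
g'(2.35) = -2.93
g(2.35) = 0.30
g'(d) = -1.04*d - 0.49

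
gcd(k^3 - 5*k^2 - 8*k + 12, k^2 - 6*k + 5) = k - 1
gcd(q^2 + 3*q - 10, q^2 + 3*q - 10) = q^2 + 3*q - 10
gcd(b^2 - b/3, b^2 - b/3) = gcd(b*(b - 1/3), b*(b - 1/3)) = b^2 - b/3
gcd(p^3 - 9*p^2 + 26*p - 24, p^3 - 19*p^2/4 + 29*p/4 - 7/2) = p - 2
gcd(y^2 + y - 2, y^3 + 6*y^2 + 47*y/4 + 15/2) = y + 2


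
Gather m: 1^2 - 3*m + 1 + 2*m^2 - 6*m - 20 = 2*m^2 - 9*m - 18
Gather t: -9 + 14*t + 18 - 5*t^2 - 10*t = -5*t^2 + 4*t + 9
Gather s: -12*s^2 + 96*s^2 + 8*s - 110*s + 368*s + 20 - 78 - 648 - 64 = 84*s^2 + 266*s - 770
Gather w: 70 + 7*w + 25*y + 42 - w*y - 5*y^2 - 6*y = w*(7 - y) - 5*y^2 + 19*y + 112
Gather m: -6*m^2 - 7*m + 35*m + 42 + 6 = -6*m^2 + 28*m + 48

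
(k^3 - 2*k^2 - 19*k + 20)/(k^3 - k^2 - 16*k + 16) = (k - 5)/(k - 4)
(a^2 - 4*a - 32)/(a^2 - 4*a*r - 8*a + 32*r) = (-a - 4)/(-a + 4*r)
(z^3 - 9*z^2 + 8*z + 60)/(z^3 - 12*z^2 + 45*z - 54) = (z^2 - 3*z - 10)/(z^2 - 6*z + 9)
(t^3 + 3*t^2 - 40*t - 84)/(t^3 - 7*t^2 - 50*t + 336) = (t + 2)/(t - 8)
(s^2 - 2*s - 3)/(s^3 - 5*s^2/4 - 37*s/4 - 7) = 4*(s - 3)/(4*s^2 - 9*s - 28)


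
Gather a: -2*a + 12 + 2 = 14 - 2*a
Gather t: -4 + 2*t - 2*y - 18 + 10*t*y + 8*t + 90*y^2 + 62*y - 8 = t*(10*y + 10) + 90*y^2 + 60*y - 30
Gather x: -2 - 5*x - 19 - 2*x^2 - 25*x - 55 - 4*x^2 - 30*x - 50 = -6*x^2 - 60*x - 126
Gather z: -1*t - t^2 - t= -t^2 - 2*t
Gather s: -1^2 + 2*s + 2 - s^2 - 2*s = 1 - s^2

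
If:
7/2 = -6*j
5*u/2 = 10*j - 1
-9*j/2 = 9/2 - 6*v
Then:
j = -7/12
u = -41/15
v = 5/16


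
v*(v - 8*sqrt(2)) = v^2 - 8*sqrt(2)*v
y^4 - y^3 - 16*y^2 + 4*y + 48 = (y - 4)*(y - 2)*(y + 2)*(y + 3)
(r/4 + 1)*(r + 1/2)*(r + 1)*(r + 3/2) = r^4/4 + 7*r^3/4 + 59*r^2/16 + 47*r/16 + 3/4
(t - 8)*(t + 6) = t^2 - 2*t - 48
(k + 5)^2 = k^2 + 10*k + 25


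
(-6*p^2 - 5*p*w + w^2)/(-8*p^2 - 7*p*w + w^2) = (6*p - w)/(8*p - w)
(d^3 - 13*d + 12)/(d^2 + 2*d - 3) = (d^2 + d - 12)/(d + 3)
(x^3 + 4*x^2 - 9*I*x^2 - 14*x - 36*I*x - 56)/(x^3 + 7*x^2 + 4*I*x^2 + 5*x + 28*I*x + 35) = (x^3 + x^2*(4 - 9*I) + x*(-14 - 36*I) - 56)/(x^3 + x^2*(7 + 4*I) + x*(5 + 28*I) + 35)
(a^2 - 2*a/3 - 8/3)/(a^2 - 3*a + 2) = (a + 4/3)/(a - 1)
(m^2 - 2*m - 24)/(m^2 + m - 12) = (m - 6)/(m - 3)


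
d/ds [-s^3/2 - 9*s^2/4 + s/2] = -3*s^2/2 - 9*s/2 + 1/2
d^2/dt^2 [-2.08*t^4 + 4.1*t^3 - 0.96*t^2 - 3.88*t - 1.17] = -24.96*t^2 + 24.6*t - 1.92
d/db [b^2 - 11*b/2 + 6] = 2*b - 11/2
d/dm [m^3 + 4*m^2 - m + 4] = 3*m^2 + 8*m - 1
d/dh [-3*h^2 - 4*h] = -6*h - 4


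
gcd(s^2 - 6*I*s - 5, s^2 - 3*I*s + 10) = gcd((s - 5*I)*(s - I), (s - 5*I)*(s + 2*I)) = s - 5*I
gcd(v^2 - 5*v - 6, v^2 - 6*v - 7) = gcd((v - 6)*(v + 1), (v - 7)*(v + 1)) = v + 1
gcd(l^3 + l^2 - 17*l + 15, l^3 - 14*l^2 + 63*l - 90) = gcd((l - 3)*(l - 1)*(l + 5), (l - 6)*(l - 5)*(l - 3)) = l - 3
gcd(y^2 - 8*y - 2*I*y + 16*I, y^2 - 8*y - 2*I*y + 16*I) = y^2 + y*(-8 - 2*I) + 16*I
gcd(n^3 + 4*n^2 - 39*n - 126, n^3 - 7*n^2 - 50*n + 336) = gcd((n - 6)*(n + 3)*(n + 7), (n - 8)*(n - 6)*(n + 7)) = n^2 + n - 42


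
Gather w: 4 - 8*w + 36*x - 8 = -8*w + 36*x - 4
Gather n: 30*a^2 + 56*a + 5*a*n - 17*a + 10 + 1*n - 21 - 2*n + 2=30*a^2 + 39*a + n*(5*a - 1) - 9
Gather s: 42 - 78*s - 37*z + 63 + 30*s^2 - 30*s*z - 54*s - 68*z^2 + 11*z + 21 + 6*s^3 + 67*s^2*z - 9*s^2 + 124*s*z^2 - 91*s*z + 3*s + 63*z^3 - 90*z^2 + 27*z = 6*s^3 + s^2*(67*z + 21) + s*(124*z^2 - 121*z - 129) + 63*z^3 - 158*z^2 + z + 126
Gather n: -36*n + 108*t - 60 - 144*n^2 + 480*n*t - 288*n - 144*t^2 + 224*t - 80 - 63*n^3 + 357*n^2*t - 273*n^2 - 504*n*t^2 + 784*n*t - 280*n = -63*n^3 + n^2*(357*t - 417) + n*(-504*t^2 + 1264*t - 604) - 144*t^2 + 332*t - 140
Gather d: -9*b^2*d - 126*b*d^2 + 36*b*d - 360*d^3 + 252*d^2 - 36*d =-360*d^3 + d^2*(252 - 126*b) + d*(-9*b^2 + 36*b - 36)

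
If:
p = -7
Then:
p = -7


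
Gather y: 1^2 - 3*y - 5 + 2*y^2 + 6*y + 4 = 2*y^2 + 3*y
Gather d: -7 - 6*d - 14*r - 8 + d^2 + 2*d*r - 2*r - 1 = d^2 + d*(2*r - 6) - 16*r - 16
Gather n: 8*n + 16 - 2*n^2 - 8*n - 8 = 8 - 2*n^2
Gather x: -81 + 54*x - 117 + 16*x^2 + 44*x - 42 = 16*x^2 + 98*x - 240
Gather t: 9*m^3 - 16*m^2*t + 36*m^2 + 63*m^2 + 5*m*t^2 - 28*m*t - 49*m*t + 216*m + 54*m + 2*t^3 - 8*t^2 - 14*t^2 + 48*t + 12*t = 9*m^3 + 99*m^2 + 270*m + 2*t^3 + t^2*(5*m - 22) + t*(-16*m^2 - 77*m + 60)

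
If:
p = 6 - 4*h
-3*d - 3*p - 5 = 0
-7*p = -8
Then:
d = -59/21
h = 17/14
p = 8/7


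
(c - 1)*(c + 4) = c^2 + 3*c - 4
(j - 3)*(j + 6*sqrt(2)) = j^2 - 3*j + 6*sqrt(2)*j - 18*sqrt(2)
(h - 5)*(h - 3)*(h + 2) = h^3 - 6*h^2 - h + 30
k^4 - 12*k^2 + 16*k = k*(k - 2)^2*(k + 4)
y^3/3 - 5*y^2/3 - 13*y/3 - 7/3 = (y/3 + 1/3)*(y - 7)*(y + 1)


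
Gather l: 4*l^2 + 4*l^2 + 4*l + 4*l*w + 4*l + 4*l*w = 8*l^2 + l*(8*w + 8)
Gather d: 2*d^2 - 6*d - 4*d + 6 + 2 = 2*d^2 - 10*d + 8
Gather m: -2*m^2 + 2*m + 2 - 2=-2*m^2 + 2*m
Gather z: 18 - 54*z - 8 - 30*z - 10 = -84*z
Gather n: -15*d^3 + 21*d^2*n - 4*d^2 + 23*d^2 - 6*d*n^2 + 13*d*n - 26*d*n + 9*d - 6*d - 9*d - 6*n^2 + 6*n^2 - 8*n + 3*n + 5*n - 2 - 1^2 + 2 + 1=-15*d^3 + 19*d^2 - 6*d*n^2 - 6*d + n*(21*d^2 - 13*d)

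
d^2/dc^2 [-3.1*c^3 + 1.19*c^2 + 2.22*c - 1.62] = 2.38 - 18.6*c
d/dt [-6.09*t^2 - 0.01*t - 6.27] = -12.18*t - 0.01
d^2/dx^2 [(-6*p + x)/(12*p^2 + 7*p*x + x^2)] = 2*((-p - 3*x)*(12*p^2 + 7*p*x + x^2) - (6*p - x)*(7*p + 2*x)^2)/(12*p^2 + 7*p*x + x^2)^3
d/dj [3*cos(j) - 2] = -3*sin(j)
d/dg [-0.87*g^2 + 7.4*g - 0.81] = 7.4 - 1.74*g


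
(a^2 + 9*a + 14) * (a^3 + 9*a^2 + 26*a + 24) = a^5 + 18*a^4 + 121*a^3 + 384*a^2 + 580*a + 336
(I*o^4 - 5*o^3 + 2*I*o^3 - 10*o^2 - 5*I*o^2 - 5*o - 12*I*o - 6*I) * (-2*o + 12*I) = -2*I*o^5 - 2*o^4 - 4*I*o^4 - 4*o^3 - 50*I*o^3 + 70*o^2 - 96*I*o^2 + 144*o - 48*I*o + 72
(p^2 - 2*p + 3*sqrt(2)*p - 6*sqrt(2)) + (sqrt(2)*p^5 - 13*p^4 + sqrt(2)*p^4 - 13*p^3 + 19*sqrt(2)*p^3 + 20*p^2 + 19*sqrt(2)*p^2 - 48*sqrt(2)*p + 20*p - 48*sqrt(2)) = sqrt(2)*p^5 - 13*p^4 + sqrt(2)*p^4 - 13*p^3 + 19*sqrt(2)*p^3 + 21*p^2 + 19*sqrt(2)*p^2 - 45*sqrt(2)*p + 18*p - 54*sqrt(2)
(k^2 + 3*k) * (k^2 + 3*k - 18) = k^4 + 6*k^3 - 9*k^2 - 54*k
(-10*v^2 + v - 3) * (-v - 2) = 10*v^3 + 19*v^2 + v + 6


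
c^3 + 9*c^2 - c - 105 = (c - 3)*(c + 5)*(c + 7)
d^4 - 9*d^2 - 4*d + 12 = (d - 3)*(d - 1)*(d + 2)^2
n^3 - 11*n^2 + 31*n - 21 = (n - 7)*(n - 3)*(n - 1)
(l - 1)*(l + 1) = l^2 - 1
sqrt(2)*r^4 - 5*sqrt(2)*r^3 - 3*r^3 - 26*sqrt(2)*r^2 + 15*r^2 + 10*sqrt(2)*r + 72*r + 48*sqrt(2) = (r - 8)*(r + 3)*(r - 2*sqrt(2))*(sqrt(2)*r + 1)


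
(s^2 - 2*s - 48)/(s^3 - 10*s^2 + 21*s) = (s^2 - 2*s - 48)/(s*(s^2 - 10*s + 21))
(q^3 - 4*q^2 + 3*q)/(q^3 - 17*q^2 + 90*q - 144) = q*(q - 1)/(q^2 - 14*q + 48)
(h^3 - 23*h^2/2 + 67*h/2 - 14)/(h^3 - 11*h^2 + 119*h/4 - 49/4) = 2*(h - 4)/(2*h - 7)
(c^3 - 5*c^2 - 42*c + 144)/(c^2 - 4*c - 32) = (c^2 + 3*c - 18)/(c + 4)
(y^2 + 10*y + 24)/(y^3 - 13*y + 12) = (y + 6)/(y^2 - 4*y + 3)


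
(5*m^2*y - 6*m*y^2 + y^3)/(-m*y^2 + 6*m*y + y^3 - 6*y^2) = (-5*m + y)/(y - 6)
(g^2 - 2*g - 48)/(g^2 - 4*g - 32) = (g + 6)/(g + 4)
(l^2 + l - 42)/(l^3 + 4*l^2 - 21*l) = (l - 6)/(l*(l - 3))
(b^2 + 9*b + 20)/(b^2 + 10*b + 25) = (b + 4)/(b + 5)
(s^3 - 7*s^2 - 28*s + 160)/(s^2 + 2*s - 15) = (s^2 - 12*s + 32)/(s - 3)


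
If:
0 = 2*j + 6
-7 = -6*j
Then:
No Solution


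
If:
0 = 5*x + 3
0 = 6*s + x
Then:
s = 1/10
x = -3/5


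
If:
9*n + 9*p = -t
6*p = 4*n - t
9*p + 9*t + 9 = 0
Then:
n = -3/77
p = 13/77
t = -90/77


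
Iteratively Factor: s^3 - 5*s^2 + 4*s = (s - 1)*(s^2 - 4*s) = s*(s - 1)*(s - 4)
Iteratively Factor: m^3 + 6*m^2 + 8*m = (m + 2)*(m^2 + 4*m) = (m + 2)*(m + 4)*(m)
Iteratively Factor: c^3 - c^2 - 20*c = (c - 5)*(c^2 + 4*c) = c*(c - 5)*(c + 4)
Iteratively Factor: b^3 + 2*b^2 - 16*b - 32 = (b + 2)*(b^2 - 16) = (b + 2)*(b + 4)*(b - 4)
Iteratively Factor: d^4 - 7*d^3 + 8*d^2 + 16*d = (d + 1)*(d^3 - 8*d^2 + 16*d) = d*(d + 1)*(d^2 - 8*d + 16) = d*(d - 4)*(d + 1)*(d - 4)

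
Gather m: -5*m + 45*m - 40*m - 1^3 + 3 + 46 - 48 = 0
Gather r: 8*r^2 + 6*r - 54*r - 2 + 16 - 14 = 8*r^2 - 48*r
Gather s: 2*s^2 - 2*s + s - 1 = 2*s^2 - s - 1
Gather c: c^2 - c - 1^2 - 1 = c^2 - c - 2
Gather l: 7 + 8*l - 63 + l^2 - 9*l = l^2 - l - 56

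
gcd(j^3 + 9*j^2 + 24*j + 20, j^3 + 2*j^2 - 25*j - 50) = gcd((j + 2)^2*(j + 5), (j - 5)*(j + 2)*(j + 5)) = j^2 + 7*j + 10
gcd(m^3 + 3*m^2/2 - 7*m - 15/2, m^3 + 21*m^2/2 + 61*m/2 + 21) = m + 1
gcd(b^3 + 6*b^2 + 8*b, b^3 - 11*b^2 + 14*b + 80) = b + 2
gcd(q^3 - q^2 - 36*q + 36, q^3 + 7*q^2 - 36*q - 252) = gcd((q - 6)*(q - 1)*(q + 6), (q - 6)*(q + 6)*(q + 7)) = q^2 - 36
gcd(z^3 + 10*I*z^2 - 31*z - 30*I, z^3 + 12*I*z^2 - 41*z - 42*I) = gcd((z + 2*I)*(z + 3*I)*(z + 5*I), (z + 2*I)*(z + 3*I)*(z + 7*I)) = z^2 + 5*I*z - 6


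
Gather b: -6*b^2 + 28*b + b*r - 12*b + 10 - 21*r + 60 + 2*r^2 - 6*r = -6*b^2 + b*(r + 16) + 2*r^2 - 27*r + 70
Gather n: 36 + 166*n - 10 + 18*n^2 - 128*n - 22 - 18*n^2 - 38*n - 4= 0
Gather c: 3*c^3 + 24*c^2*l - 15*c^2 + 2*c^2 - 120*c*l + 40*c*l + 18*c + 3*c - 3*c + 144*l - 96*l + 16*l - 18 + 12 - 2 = 3*c^3 + c^2*(24*l - 13) + c*(18 - 80*l) + 64*l - 8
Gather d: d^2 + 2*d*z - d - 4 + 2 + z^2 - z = d^2 + d*(2*z - 1) + z^2 - z - 2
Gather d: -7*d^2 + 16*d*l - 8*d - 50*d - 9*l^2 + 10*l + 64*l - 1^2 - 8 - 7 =-7*d^2 + d*(16*l - 58) - 9*l^2 + 74*l - 16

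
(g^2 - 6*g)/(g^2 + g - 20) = g*(g - 6)/(g^2 + g - 20)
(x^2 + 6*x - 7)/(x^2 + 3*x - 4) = (x + 7)/(x + 4)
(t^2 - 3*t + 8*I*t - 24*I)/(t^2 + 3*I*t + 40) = (t - 3)/(t - 5*I)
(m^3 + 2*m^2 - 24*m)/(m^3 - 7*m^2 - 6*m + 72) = m*(m + 6)/(m^2 - 3*m - 18)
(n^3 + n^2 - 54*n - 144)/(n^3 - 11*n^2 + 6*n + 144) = (n + 6)/(n - 6)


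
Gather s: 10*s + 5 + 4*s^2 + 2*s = 4*s^2 + 12*s + 5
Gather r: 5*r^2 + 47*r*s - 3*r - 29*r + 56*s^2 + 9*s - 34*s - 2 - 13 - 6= 5*r^2 + r*(47*s - 32) + 56*s^2 - 25*s - 21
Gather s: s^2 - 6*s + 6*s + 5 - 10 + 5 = s^2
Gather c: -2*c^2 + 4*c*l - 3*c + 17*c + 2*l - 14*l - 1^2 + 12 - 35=-2*c^2 + c*(4*l + 14) - 12*l - 24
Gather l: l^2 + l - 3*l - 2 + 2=l^2 - 2*l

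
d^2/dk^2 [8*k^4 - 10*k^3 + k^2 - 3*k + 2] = 96*k^2 - 60*k + 2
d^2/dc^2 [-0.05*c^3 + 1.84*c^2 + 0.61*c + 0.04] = 3.68 - 0.3*c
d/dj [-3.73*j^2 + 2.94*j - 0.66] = 2.94 - 7.46*j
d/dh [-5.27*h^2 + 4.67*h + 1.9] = 4.67 - 10.54*h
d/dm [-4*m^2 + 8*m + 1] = 8 - 8*m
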